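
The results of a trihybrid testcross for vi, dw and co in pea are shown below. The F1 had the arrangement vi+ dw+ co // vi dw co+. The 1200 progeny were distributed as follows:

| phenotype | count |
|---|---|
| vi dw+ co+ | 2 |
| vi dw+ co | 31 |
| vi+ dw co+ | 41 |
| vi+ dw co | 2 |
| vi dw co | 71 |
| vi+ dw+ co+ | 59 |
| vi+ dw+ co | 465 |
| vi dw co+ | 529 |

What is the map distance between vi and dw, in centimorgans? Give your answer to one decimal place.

6.3 centimorgans

The two rarest classes, vi+ dw co and vi dw+ co+, are the double crossovers. Comparing them with the parentals, only the dw allele has switched, so dw is the middle locus and the order is co – dw – vi.
Crossovers in the dw–vi interval produce the single-crossover classes vi dw+ co and vi+ dw co+ (31 + 41 = 72) plus the double crossovers (4).
RF(dw–vi) = (72 + 4) / 1200 = 76/1200 = 0.0633 → 6.3 centimorgans.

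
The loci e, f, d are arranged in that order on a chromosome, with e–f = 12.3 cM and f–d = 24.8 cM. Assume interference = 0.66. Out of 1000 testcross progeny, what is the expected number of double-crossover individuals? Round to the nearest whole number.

10

Map distances give recombination frequencies of 0.123 and 0.248 for the two intervals.
With interference 0.66 (so coincidence = 0.34), expected double-crossover frequency = 0.123 × 0.248 × 0.34 = 0.01037.
Expected number = 0.01037 × 1000 = 10.37 ≈ 10.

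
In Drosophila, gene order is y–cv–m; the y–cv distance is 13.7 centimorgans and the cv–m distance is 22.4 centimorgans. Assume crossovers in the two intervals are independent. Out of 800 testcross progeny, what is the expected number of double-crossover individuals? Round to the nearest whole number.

25

Map distances give recombination frequencies of 0.137 and 0.224 for the two intervals.
With no interference, expected double-crossover frequency = 0.137 × 0.224 = 0.03069.
Expected number = 0.03069 × 800 = 24.55 ≈ 25.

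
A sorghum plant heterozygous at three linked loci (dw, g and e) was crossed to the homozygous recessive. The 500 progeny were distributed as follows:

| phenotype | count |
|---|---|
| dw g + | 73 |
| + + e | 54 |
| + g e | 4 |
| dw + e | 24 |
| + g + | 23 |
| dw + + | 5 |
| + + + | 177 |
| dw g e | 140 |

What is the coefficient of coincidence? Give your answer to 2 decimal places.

0.59

The two most frequent reciprocal classes, + + + and dw g e, are the parental types, so the F1 was + + + / dw g e.
The two rarest classes, dw + + and + g e, are the double crossovers. Comparing them with the parentals, only the dw allele has switched, so dw is the middle locus and the order is g – dw – e.
g–dw: (47 + 9)/500 = 0.1120; dw–e: (127 + 9)/500 = 0.2720.
Expected DCO frequency = 0.1120 × 0.2720 ≈ 0.03046; observed = 9/500 ≈ 0.01800.
Coefficient of coincidence = 0.01800/0.03046 ≈ 0.59.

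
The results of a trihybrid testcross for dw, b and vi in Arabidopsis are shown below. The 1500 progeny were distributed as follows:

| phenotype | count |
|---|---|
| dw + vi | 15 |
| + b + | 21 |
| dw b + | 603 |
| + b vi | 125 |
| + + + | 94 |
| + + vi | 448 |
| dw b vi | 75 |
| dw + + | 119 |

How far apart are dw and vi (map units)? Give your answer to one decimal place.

13.7 map units

The two most frequent reciprocal classes, + + vi and dw b +, are the parental types, so the F1 was + + vi / dw b +.
The two rarest classes, dw + vi and + b +, are the double crossovers. Comparing them with the parentals, only the dw allele has switched, so dw is the middle locus and the order is vi – dw – b.
Crossovers in the vi–dw interval produce the single-crossover classes + + + and dw b vi (94 + 75 = 169) plus the double crossovers (36).
RF(vi–dw) = (169 + 36) / 1500 = 205/1500 = 0.1367 → 13.7 map units.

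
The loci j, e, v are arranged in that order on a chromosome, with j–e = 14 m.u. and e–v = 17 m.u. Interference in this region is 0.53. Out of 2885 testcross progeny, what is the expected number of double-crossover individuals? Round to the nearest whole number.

Map distances give recombination frequencies of 0.140 and 0.170 for the two intervals.
With interference 0.53 (so coincidence = 0.47), expected double-crossover frequency = 0.140 × 0.170 × 0.47 = 0.01119.
Expected number = 0.01119 × 2885 = 32.27 ≈ 32.

32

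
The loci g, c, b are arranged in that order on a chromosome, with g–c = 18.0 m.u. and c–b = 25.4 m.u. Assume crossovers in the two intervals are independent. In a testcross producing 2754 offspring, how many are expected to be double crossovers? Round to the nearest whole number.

Map distances give recombination frequencies of 0.180 and 0.254 for the two intervals.
With no interference, expected double-crossover frequency = 0.180 × 0.254 = 0.04572.
Expected number = 0.04572 × 2754 = 125.91 ≈ 126.

126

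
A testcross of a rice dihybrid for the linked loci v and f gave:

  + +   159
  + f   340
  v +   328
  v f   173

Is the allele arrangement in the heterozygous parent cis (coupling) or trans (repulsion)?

The two most frequent classes are + f (340) and v + (328); these are the parental (non-recombinant) types.
So the F1 carried + f on one chromosome and v + on the other — the recessive alleles are on opposite chromosomes (trans / repulsion).

trans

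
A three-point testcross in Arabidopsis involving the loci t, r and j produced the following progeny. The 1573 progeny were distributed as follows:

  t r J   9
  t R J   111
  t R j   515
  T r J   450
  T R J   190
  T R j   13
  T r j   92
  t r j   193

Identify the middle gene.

t

The two most frequent reciprocal classes, T r J and t R j, are the parental types, so the F1 was T r J / t R j.
The two rarest classes, t r J and T R j, are the double crossovers. Comparing them with the parentals, only the t allele has switched, so t is the middle locus and the order is j – t – r.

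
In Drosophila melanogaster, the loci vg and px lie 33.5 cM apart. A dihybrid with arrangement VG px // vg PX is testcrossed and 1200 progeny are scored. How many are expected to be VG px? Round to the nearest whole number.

399

A map distance of 33.5 cM corresponds to a recombination frequency of 0.335.
The F1 is VG px / vg PX, so VG px is a parental gamete class with expected frequency (1 − r)/2 = 0.665/2 = 0.3325.
Expected number = 0.3325 × 1200 = 399.00 ≈ 399.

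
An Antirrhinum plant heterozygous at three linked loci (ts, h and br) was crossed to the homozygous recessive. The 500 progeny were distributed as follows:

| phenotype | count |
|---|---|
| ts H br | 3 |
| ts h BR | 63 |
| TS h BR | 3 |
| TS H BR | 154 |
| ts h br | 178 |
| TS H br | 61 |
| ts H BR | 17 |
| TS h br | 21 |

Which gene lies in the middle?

The two most frequent reciprocal classes, TS H BR and ts h br, are the parental types, so the F1 was TS H BR / ts h br.
The two rarest classes, TS h BR and ts H br, are the double crossovers. Comparing them with the parentals, only the h allele has switched, so h is the middle locus and the order is ts – h – br.

h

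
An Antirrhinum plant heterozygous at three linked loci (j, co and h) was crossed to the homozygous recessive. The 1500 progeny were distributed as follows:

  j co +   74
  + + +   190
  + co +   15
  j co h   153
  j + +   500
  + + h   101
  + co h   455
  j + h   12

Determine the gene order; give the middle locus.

The two most frequent reciprocal classes, j + + and + co h, are the parental types, so the F1 was j + + / + co h.
The two rarest classes, j + h and + co +, are the double crossovers. Comparing them with the parentals, only the h allele has switched, so h is the middle locus and the order is j – h – co.

h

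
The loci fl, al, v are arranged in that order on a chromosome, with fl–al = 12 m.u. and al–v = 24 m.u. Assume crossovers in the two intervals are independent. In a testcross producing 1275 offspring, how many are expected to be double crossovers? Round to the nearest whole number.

Map distances give recombination frequencies of 0.120 and 0.240 for the two intervals.
With no interference, expected double-crossover frequency = 0.120 × 0.240 = 0.02880.
Expected number = 0.02880 × 1275 = 36.72 ≈ 37.

37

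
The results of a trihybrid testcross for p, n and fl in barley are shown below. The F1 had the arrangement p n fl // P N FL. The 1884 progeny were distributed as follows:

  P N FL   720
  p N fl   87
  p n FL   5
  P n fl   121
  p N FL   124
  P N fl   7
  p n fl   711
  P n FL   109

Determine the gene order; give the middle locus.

The two rarest classes, p n FL and P N fl, are the double crossovers. Comparing them with the parentals, only the fl allele has switched, so fl is the middle locus and the order is p – fl – n.

fl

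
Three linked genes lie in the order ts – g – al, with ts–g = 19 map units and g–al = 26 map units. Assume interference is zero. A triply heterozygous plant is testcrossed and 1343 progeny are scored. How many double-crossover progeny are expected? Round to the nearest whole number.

66

Map distances give recombination frequencies of 0.190 and 0.260 for the two intervals.
With no interference, expected double-crossover frequency = 0.190 × 0.260 = 0.04940.
Expected number = 0.04940 × 1343 = 66.34 ≈ 66.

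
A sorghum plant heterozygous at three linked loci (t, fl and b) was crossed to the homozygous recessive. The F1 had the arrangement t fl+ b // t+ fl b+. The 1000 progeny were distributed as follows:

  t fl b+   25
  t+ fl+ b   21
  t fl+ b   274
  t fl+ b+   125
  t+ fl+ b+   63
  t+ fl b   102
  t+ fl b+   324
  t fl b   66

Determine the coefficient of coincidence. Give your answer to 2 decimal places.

The two rarest classes, t+ fl+ b and t fl b+, are the double crossovers. Comparing them with the parentals, only the t allele has switched, so t is the middle locus and the order is b – t – fl.
b–t: (227 + 46)/1000 = 0.2730; t–fl: (129 + 46)/1000 = 0.1750.
Expected DCO frequency = 0.2730 × 0.1750 ≈ 0.04777; observed = 46/1000 ≈ 0.04600.
Coefficient of coincidence = 0.04600/0.04777 ≈ 0.96.

0.96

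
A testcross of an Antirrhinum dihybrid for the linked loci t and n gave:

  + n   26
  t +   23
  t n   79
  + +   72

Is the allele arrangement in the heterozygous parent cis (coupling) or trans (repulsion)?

The two most frequent classes are + + (72) and t n (79); these are the parental (non-recombinant) types.
So the F1 carried + + on one chromosome and t n on the other — the recessive alleles are on the same chromosome (cis / coupling).

cis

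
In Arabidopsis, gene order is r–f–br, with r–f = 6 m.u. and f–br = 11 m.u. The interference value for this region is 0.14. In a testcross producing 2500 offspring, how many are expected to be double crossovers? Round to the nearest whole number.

14

Map distances give recombination frequencies of 0.060 and 0.110 for the two intervals.
With interference 0.14 (so coincidence = 0.86), expected double-crossover frequency = 0.060 × 0.110 × 0.86 = 0.00568.
Expected number = 0.00568 × 2500 = 14.19 ≈ 14.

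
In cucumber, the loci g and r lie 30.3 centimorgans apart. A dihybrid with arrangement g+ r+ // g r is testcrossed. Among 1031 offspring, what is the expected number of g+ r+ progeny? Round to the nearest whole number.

A map distance of 30.3 centimorgans corresponds to a recombination frequency of 0.303.
The F1 is g+ r+ / g r, so g+ r+ is a parental gamete class with expected frequency (1 − r)/2 = 0.697/2 = 0.3485.
Expected number = 0.3485 × 1031 = 359.30 ≈ 359.

359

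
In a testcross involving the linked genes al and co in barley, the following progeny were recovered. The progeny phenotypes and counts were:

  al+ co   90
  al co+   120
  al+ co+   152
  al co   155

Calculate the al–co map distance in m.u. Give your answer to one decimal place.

40.6 m.u.

The two most frequent classes, al+ co+ (152) and al co (155), are the parental types, so the F1 was al+ co+ / al co.
The recombinant classes are al+ co and al co+: 90 + 120 = 210.
Recombination frequency = 210/517 = 0.4062 ≈ 40.6%, i.e. 40.6 m.u.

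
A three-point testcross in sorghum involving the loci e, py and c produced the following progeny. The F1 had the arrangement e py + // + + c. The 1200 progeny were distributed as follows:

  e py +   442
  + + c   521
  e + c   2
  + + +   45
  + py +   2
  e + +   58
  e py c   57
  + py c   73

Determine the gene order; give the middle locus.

The two rarest classes, + py + and e + c, are the double crossovers. Comparing them with the parentals, only the e allele has switched, so e is the middle locus and the order is c – e – py.

e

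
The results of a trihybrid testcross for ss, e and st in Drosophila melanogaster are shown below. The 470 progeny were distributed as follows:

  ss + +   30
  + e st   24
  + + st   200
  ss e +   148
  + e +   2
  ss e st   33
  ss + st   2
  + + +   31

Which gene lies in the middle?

The two most frequent reciprocal classes, + + st and ss e +, are the parental types, so the F1 was + + st / ss e +.
The two rarest classes, ss + st and + e +, are the double crossovers. Comparing them with the parentals, only the ss allele has switched, so ss is the middle locus and the order is st – ss – e.

ss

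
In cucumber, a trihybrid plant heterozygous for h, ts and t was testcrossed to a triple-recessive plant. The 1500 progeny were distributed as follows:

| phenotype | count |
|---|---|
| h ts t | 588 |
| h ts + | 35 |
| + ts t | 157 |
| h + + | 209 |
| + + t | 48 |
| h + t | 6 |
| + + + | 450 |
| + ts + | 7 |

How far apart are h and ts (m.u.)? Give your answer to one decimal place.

The two most frequent reciprocal classes, + + + and h ts t, are the parental types, so the F1 was + + + / h ts t.
The two rarest classes, + ts + and h + t, are the double crossovers. Comparing them with the parentals, only the ts allele has switched, so ts is the middle locus and the order is t – ts – h.
Crossovers in the ts–h interval produce the single-crossover classes h + + and + ts t (209 + 157 = 366) plus the double crossovers (13).
RF(ts–h) = (366 + 13) / 1500 = 379/1500 = 0.2527 → 25.3 m.u.

25.3 m.u.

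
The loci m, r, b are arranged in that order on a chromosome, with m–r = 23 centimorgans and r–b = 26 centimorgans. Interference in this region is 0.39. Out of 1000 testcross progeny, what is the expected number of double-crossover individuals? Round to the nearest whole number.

Map distances give recombination frequencies of 0.230 and 0.260 for the two intervals.
With interference 0.39 (so coincidence = 0.61), expected double-crossover frequency = 0.230 × 0.260 × 0.61 = 0.03648.
Expected number = 0.03648 × 1000 = 36.48 ≈ 36.

36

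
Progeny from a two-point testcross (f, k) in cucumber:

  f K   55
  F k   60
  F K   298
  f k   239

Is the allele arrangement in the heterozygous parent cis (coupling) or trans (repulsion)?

The two most frequent classes are F K (298) and f k (239); these are the parental (non-recombinant) types.
So the F1 carried F K on one chromosome and f k on the other — the recessive alleles are on the same chromosome (cis / coupling).

cis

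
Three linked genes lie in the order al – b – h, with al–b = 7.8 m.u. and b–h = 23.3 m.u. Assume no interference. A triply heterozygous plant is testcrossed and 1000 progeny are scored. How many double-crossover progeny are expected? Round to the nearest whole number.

Map distances give recombination frequencies of 0.078 and 0.233 for the two intervals.
With no interference, expected double-crossover frequency = 0.078 × 0.233 = 0.01817.
Expected number = 0.01817 × 1000 = 18.17 ≈ 18.

18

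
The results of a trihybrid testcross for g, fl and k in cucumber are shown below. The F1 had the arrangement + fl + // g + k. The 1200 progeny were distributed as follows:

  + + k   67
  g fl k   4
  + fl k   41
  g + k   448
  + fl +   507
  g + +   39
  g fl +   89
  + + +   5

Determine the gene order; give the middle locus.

The two rarest classes, + + + and g fl k, are the double crossovers. Comparing them with the parentals, only the fl allele has switched, so fl is the middle locus and the order is g – fl – k.

fl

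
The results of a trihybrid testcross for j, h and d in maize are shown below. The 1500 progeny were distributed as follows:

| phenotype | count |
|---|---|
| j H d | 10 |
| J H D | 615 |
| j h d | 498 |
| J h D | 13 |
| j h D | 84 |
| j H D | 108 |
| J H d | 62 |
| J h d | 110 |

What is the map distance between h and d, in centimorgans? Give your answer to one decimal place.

The two most frequent reciprocal classes, J H D and j h d, are the parental types, so the F1 was J H D / j h d.
The two rarest classes, J h D and j H d, are the double crossovers. Comparing them with the parentals, only the h allele has switched, so h is the middle locus and the order is j – h – d.
Crossovers in the h–d interval produce the single-crossover classes J H d and j h D (62 + 84 = 146) plus the double crossovers (23).
RF(h–d) = (146 + 23) / 1500 = 169/1500 = 0.1127 → 11.3 centimorgans.

11.3 centimorgans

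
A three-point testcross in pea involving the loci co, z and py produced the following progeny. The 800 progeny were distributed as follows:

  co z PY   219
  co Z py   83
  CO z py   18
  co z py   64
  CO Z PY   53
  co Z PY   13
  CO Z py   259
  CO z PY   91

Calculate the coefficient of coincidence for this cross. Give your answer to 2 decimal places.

The two most frequent reciprocal classes, co z PY and CO Z py, are the parental types, so the F1 was co z PY / CO Z py.
The two rarest classes, co Z PY and CO z py, are the double crossovers. Comparing them with the parentals, only the z allele has switched, so z is the middle locus and the order is py – z – co.
py–z: (117 + 31)/800 = 0.1850; z–co: (174 + 31)/800 = 0.2562.
Expected DCO frequency = 0.1850 × 0.2562 ≈ 0.04740; observed = 31/800 ≈ 0.03875.
Coefficient of coincidence = 0.03875/0.04740 ≈ 0.82.

0.82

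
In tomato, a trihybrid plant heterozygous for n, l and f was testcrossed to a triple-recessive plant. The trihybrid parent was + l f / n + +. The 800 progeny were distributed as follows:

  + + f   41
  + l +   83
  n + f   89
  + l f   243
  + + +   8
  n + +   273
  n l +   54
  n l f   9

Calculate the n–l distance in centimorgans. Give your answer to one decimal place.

The two rarest classes, n l f and + + +, are the double crossovers. Comparing them with the parentals, only the n allele has switched, so n is the middle locus and the order is f – n – l.
Crossovers in the n–l interval produce the single-crossover classes + + f and n l + (41 + 54 = 95) plus the double crossovers (17).
RF(n–l) = (95 + 17) / 800 = 112/800 = 0.1400 → 14.0 centimorgans.

14.0 centimorgans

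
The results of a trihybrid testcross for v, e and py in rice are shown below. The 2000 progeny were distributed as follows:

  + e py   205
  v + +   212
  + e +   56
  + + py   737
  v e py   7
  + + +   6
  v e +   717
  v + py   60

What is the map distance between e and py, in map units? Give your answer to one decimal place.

The two most frequent reciprocal classes, v e + and + + py, are the parental types, so the F1 was v e + / + + py.
The two rarest classes, v e py and + + +, are the double crossovers. Comparing them with the parentals, only the py allele has switched, so py is the middle locus and the order is e – py – v.
Crossovers in the e–py interval produce the single-crossover classes v + + and + e py (212 + 205 = 417) plus the double crossovers (13).
RF(e–py) = (417 + 13) / 2000 = 430/2000 = 0.2150 → 21.5 map units.

21.5 map units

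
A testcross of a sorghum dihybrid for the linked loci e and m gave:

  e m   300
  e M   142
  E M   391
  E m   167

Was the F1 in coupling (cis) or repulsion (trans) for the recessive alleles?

The two most frequent classes are E M (391) and e m (300); these are the parental (non-recombinant) types.
So the F1 carried E M on one chromosome and e m on the other — the recessive alleles are on the same chromosome (cis / coupling).

cis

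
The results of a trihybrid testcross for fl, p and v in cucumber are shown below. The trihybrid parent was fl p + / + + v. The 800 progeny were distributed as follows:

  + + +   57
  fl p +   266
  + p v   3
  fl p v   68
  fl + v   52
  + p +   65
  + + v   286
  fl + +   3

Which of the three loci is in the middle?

The two rarest classes, fl + + and + p v, are the double crossovers. Comparing them with the parentals, only the p allele has switched, so p is the middle locus and the order is fl – p – v.

p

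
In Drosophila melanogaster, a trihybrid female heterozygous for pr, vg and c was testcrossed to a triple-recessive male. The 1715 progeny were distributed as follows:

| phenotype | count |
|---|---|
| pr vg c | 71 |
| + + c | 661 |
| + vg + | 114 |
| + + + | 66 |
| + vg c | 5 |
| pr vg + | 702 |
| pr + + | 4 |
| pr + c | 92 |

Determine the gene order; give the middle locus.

The two most frequent reciprocal classes, pr vg + and + + c, are the parental types, so the F1 was pr vg + / + + c.
The two rarest classes, pr + + and + vg c, are the double crossovers. Comparing them with the parentals, only the vg allele has switched, so vg is the middle locus and the order is pr – vg – c.

vg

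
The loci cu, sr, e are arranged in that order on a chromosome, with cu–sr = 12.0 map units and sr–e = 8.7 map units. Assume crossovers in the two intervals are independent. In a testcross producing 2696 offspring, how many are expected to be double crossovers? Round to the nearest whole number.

28

Map distances give recombination frequencies of 0.120 and 0.087 for the two intervals.
With no interference, expected double-crossover frequency = 0.120 × 0.087 = 0.01044.
Expected number = 0.01044 × 2696 = 28.15 ≈ 28.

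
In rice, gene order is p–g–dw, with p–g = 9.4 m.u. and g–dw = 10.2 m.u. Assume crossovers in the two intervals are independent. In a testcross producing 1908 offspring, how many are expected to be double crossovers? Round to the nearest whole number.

18

Map distances give recombination frequencies of 0.094 and 0.102 for the two intervals.
With no interference, expected double-crossover frequency = 0.094 × 0.102 = 0.00959.
Expected number = 0.00959 × 1908 = 18.29 ≈ 18.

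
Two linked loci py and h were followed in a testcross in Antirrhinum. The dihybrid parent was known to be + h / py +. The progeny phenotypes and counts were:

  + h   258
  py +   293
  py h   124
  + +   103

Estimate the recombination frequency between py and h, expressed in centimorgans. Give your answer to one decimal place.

29.2 centimorgans

The recombinant classes are + + and py h: 103 + 124 = 227.
Recombination frequency = 227/778 = 0.2918 ≈ 29.2%, i.e. 29.2 centimorgans.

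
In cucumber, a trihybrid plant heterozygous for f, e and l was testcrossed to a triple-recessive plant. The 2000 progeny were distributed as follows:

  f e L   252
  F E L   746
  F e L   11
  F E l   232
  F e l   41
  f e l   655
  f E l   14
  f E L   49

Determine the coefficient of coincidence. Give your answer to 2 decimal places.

The two most frequent reciprocal classes, f e l and F E L, are the parental types, so the F1 was f e l / F E L.
The two rarest classes, f E l and F e L, are the double crossovers. Comparing them with the parentals, only the e allele has switched, so e is the middle locus and the order is f – e – l.
f–e: (90 + 25)/2000 = 0.0575; e–l: (484 + 25)/2000 = 0.2545.
Expected DCO frequency = 0.0575 × 0.2545 ≈ 0.01463; observed = 25/2000 ≈ 0.01250.
Coefficient of coincidence = 0.01250/0.01463 ≈ 0.85.

0.85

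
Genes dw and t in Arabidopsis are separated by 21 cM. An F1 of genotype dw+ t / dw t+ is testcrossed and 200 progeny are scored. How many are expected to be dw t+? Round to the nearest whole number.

A map distance of 21 cM corresponds to a recombination frequency of 0.210.
The F1 is dw+ t / dw t+, so dw t+ is a parental gamete class with expected frequency (1 − r)/2 = 0.790/2 = 0.3950.
Expected number = 0.3950 × 200 = 79.00 ≈ 79.

79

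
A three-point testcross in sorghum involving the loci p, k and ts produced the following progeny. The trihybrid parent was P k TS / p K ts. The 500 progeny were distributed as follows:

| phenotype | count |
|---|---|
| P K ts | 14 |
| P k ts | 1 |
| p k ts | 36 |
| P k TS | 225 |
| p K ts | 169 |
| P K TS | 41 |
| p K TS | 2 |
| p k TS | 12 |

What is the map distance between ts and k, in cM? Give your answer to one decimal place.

The two rarest classes, P k ts and p K TS, are the double crossovers. Comparing them with the parentals, only the ts allele has switched, so ts is the middle locus and the order is k – ts – p.
Crossovers in the k–ts interval produce the single-crossover classes P K TS and p k ts (41 + 36 = 77) plus the double crossovers (3).
RF(k–ts) = (77 + 3) / 500 = 80/500 = 0.1600 → 16.0 cM.

16.0 cM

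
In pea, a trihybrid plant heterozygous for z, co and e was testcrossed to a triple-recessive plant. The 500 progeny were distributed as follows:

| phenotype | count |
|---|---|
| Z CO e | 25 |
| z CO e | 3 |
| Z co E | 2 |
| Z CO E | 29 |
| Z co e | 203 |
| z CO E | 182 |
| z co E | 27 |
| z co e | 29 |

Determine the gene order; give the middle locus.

e

The two most frequent reciprocal classes, z CO E and Z co e, are the parental types, so the F1 was z CO E / Z co e.
The two rarest classes, z CO e and Z co E, are the double crossovers. Comparing them with the parentals, only the e allele has switched, so e is the middle locus and the order is z – e – co.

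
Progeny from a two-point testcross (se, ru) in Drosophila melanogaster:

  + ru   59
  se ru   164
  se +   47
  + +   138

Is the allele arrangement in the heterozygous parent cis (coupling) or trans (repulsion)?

cis

The two most frequent classes are + + (138) and se ru (164); these are the parental (non-recombinant) types.
So the F1 carried + + on one chromosome and se ru on the other — the recessive alleles are on the same chromosome (cis / coupling).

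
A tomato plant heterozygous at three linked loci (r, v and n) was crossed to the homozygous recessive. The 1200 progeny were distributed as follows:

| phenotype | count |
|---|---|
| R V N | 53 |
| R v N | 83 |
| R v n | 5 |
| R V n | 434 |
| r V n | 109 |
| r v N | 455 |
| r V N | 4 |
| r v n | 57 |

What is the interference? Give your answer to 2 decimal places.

0.55

The two most frequent reciprocal classes, r v N and R V n, are the parental types, so the F1 was r v N / R V n.
The two rarest classes, r V N and R v n, are the double crossovers. Comparing them with the parentals, only the v allele has switched, so v is the middle locus and the order is n – v – r.
n–v: (110 + 9)/1200 = 0.0992; v–r: (192 + 9)/1200 = 0.1675.
Expected DCO frequency = 0.0992 × 0.1675 ≈ 0.01662; observed = 9/1200 ≈ 0.00750.
Coefficient of coincidence = 0.00750/0.01662 ≈ 0.45; interference = 1 − 0.45 = 0.55.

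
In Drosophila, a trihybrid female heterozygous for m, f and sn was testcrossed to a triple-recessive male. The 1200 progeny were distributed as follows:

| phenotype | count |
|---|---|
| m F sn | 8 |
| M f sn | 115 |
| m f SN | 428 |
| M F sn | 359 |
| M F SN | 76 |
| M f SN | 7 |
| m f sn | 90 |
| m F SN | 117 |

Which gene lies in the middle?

The two most frequent reciprocal classes, M F sn and m f SN, are the parental types, so the F1 was M F sn / m f SN.
The two rarest classes, m F sn and M f SN, are the double crossovers. Comparing them with the parentals, only the m allele has switched, so m is the middle locus and the order is f – m – sn.

m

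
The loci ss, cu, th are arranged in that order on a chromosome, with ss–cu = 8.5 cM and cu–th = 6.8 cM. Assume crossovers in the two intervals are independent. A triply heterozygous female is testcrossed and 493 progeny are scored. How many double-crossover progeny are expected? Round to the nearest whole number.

3

Map distances give recombination frequencies of 0.085 and 0.068 for the two intervals.
With no interference, expected double-crossover frequency = 0.085 × 0.068 = 0.00578.
Expected number = 0.00578 × 493 = 2.85 ≈ 3.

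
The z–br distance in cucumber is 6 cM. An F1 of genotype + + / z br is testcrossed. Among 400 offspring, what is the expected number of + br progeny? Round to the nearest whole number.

A map distance of 6 cM corresponds to a recombination frequency of 0.060.
The F1 is + + / z br, so + br is a recombinant gamete class with expected frequency r/2 = 0.060/2 = 0.0300.
Expected number = 0.0300 × 400 = 12.00 ≈ 12.

12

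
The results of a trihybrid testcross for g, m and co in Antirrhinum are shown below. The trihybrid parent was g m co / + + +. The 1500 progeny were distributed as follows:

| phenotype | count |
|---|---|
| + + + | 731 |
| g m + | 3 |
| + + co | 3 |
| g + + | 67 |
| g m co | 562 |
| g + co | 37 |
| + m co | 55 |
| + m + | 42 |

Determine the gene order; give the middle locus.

The two rarest classes, g m + and + + co, are the double crossovers. Comparing them with the parentals, only the co allele has switched, so co is the middle locus and the order is m – co – g.

co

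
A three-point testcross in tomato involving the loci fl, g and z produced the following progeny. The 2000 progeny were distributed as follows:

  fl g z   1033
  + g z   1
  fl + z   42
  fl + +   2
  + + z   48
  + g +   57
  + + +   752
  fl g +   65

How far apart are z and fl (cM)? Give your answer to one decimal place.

The two most frequent reciprocal classes, + + + and fl g z, are the parental types, so the F1 was + + + / fl g z.
The two rarest classes, fl + + and + g z, are the double crossovers. Comparing them with the parentals, only the fl allele has switched, so fl is the middle locus and the order is g – fl – z.
Crossovers in the fl–z interval produce the single-crossover classes + + z and fl g + (48 + 65 = 113) plus the double crossovers (3).
RF(fl–z) = (113 + 3) / 2000 = 116/2000 = 0.0580 → 5.8 cM.

5.8 cM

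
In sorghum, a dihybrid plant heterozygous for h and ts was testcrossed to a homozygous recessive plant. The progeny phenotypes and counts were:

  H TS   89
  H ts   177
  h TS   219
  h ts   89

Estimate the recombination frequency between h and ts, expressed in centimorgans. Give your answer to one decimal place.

31.0 centimorgans

The two most frequent classes, H ts (177) and h TS (219), are the parental types, so the F1 was H ts / h TS.
The recombinant classes are H TS and h ts: 89 + 89 = 178.
Recombination frequency = 178/574 = 0.3101 ≈ 31.0%, i.e. 31.0 centimorgans.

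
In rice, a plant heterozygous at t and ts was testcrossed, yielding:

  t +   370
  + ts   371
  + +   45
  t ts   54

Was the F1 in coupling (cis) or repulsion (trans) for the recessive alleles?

trans

The two most frequent classes are + ts (371) and t + (370); these are the parental (non-recombinant) types.
So the F1 carried + ts on one chromosome and t + on the other — the recessive alleles are on opposite chromosomes (trans / repulsion).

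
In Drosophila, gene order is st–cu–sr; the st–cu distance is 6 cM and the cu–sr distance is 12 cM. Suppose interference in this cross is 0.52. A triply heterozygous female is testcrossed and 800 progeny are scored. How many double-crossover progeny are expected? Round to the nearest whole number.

3

Map distances give recombination frequencies of 0.060 and 0.120 for the two intervals.
With interference 0.52 (so coincidence = 0.48), expected double-crossover frequency = 0.060 × 0.120 × 0.48 = 0.00346.
Expected number = 0.00346 × 800 = 2.76 ≈ 3.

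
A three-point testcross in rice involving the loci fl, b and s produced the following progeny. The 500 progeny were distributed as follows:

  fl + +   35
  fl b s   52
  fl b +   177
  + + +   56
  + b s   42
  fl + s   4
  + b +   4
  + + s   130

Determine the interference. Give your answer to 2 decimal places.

The two most frequent reciprocal classes, fl b + and + + s, are the parental types, so the F1 was fl b + / + + s.
The two rarest classes, + b + and fl + s, are the double crossovers. Comparing them with the parentals, only the fl allele has switched, so fl is the middle locus and the order is b – fl – s.
b–fl: (77 + 8)/500 = 0.1700; fl–s: (108 + 8)/500 = 0.2320.
Expected DCO frequency = 0.1700 × 0.2320 ≈ 0.03944; observed = 8/500 ≈ 0.01600.
Coefficient of coincidence = 0.01600/0.03944 ≈ 0.41; interference = 1 − 0.41 = 0.59.

0.59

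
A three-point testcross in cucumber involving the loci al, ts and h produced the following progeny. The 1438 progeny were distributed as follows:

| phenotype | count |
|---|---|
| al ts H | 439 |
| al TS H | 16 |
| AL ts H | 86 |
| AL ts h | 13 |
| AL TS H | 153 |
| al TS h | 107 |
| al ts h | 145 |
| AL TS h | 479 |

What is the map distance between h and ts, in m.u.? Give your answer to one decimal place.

22.7 m.u.

The two most frequent reciprocal classes, AL TS h and al ts H, are the parental types, so the F1 was AL TS h / al ts H.
The two rarest classes, AL ts h and al TS H, are the double crossovers. Comparing them with the parentals, only the ts allele has switched, so ts is the middle locus and the order is al – ts – h.
Crossovers in the ts–h interval produce the single-crossover classes AL TS H and al ts h (153 + 145 = 298) plus the double crossovers (29).
RF(ts–h) = (298 + 29) / 1438 = 327/1438 = 0.2274 → 22.7 m.u.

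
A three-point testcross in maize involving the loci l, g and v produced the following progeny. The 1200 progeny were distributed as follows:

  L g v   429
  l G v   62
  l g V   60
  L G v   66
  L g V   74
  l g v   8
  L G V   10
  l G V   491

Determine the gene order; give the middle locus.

l

The two most frequent reciprocal classes, l G V and L g v, are the parental types, so the F1 was l G V / L g v.
The two rarest classes, L G V and l g v, are the double crossovers. Comparing them with the parentals, only the l allele has switched, so l is the middle locus and the order is g – l – v.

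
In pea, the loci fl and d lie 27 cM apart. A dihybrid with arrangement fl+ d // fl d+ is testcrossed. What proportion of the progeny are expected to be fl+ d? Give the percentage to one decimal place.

36.5%

A map distance of 27 cM corresponds to a recombination frequency of 0.270.
The F1 is fl+ d / fl d+, so fl+ d is a parental gamete class with expected frequency (1 − r)/2 = 0.730/2 = 0.3650.
That is 0.3650 = 36.5% of the progeny.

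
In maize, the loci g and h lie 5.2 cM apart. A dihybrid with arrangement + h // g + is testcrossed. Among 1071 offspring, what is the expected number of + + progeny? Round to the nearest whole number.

28

A map distance of 5.2 cM corresponds to a recombination frequency of 0.052.
The F1 is + h / g +, so + + is a recombinant gamete class with expected frequency r/2 = 0.052/2 = 0.0260.
Expected number = 0.0260 × 1071 = 27.85 ≈ 28.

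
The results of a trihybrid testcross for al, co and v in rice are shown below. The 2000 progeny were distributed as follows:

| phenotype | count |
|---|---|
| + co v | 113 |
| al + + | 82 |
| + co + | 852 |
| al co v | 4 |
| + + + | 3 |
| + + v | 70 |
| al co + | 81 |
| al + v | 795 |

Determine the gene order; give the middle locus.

co

The two most frequent reciprocal classes, al + v and + co +, are the parental types, so the F1 was al + v / + co +.
The two rarest classes, al co v and + + +, are the double crossovers. Comparing them with the parentals, only the co allele has switched, so co is the middle locus and the order is al – co – v.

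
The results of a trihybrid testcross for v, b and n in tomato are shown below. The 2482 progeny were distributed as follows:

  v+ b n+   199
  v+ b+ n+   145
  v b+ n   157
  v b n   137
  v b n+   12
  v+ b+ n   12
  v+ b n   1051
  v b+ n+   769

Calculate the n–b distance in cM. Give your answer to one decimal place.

The two most frequent reciprocal classes, v+ b n and v b+ n+, are the parental types, so the F1 was v+ b n / v b+ n+.
The two rarest classes, v+ b+ n and v b n+, are the double crossovers. Comparing them with the parentals, only the b allele has switched, so b is the middle locus and the order is n – b – v.
Crossovers in the n–b interval produce the single-crossover classes v+ b n+ and v b+ n (199 + 157 = 356) plus the double crossovers (24).
RF(n–b) = (356 + 24) / 2482 = 380/2482 = 0.1531 → 15.3 cM.

15.3 cM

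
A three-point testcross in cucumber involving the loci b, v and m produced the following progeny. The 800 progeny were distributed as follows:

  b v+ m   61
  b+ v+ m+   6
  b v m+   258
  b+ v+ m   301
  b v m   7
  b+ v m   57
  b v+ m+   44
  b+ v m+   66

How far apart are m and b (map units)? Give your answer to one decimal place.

The two most frequent reciprocal classes, b v m+ and b+ v+ m, are the parental types, so the F1 was b v m+ / b+ v+ m.
The two rarest classes, b v m and b+ v+ m+, are the double crossovers. Comparing them with the parentals, only the m allele has switched, so m is the middle locus and the order is v – m – b.
Crossovers in the m–b interval produce the single-crossover classes b+ v m+ and b v+ m (66 + 61 = 127) plus the double crossovers (13).
RF(m–b) = (127 + 13) / 800 = 140/800 = 0.1750 → 17.5 map units.

17.5 map units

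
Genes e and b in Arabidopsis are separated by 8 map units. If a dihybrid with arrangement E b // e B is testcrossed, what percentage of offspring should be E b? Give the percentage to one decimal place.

46.0%

A map distance of 8 map units corresponds to a recombination frequency of 0.080.
The F1 is E b / e B, so E b is a parental gamete class with expected frequency (1 − r)/2 = 0.920/2 = 0.4600.
That is 0.4600 = 46.0% of the progeny.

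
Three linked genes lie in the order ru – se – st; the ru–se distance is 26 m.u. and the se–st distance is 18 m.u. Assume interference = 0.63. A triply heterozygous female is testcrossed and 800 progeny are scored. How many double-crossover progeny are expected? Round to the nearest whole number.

Map distances give recombination frequencies of 0.260 and 0.180 for the two intervals.
With interference 0.63 (so coincidence = 0.37), expected double-crossover frequency = 0.260 × 0.180 × 0.37 = 0.01732.
Expected number = 0.01732 × 800 = 13.85 ≈ 14.

14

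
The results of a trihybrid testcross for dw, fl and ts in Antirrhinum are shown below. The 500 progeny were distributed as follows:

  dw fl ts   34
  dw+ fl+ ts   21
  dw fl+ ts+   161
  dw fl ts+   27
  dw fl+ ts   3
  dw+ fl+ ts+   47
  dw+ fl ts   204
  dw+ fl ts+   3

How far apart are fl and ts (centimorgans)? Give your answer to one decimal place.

The two most frequent reciprocal classes, dw fl+ ts+ and dw+ fl ts, are the parental types, so the F1 was dw fl+ ts+ / dw+ fl ts.
The two rarest classes, dw fl+ ts and dw+ fl ts+, are the double crossovers. Comparing them with the parentals, only the ts allele has switched, so ts is the middle locus and the order is dw – ts – fl.
Crossovers in the ts–fl interval produce the single-crossover classes dw fl ts+ and dw+ fl+ ts (27 + 21 = 48) plus the double crossovers (6).
RF(ts–fl) = (48 + 6) / 500 = 54/500 = 0.1080 → 10.8 centimorgans.

10.8 centimorgans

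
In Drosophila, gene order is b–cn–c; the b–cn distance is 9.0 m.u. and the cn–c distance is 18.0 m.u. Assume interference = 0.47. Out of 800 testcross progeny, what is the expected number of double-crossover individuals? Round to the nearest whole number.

Map distances give recombination frequencies of 0.090 and 0.180 for the two intervals.
With interference 0.47 (so coincidence = 0.53), expected double-crossover frequency = 0.090 × 0.180 × 0.53 = 0.00859.
Expected number = 0.00859 × 800 = 6.87 ≈ 7.

7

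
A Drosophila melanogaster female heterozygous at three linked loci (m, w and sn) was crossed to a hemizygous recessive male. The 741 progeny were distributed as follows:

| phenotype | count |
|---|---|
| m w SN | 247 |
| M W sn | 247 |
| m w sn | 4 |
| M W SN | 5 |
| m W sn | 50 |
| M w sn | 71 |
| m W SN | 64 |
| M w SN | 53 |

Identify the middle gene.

sn

The two most frequent reciprocal classes, m w SN and M W sn, are the parental types, so the F1 was m w SN / M W sn.
The two rarest classes, m w sn and M W SN, are the double crossovers. Comparing them with the parentals, only the sn allele has switched, so sn is the middle locus and the order is w – sn – m.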